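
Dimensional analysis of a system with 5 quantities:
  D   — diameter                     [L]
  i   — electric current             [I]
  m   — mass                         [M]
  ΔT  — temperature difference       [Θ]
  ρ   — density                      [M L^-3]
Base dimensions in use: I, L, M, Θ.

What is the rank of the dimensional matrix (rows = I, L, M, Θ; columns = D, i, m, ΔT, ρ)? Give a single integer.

4

Dimensional matrix (I×L×M×Θ by D×i×m×ΔT×ρ):
  I: [ 0  1  0  0  0]
  L: [ 1  0  0  0 -3]
  M: [ 0  0  1  0  1]
  Θ: [ 0  0  0  1  0]
Row reduction gives pivot columns D,i,m,ΔT; rank = 4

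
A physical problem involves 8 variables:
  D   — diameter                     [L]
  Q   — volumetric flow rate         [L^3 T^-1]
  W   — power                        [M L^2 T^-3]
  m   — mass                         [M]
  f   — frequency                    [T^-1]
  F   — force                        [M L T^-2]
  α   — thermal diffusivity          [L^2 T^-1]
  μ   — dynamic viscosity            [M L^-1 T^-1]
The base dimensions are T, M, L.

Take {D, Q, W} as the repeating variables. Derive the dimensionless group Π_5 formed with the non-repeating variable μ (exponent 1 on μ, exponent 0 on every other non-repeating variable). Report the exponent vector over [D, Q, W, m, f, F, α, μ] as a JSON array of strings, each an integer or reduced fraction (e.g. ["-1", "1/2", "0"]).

Exponent matrix [T,M,L] × [D,Q,W,m,f,F,α,μ]:
  T: [ 0 -1 -3  0 -1 -2 -1 -1]
  M: [ 0  0  1  1  0  1  0  1]
  L: [ 1  3  2  0  0  1  2 -1]
Echelon form has 3 nonzero rows (pivots: D,Q,W)
Pivot set = {D,Q,W}, free = {m,f,F,α,μ}
RREF:
  r0: [   1    0    0    7   -3    2   -1    3]
  r1: [   0    1    0   -3    1   -1    1   -2]
  r2: [   0    0    1    1    0    1    0    1]
Fix exponent of μ at 1, m at 0, f at 0, F at 0, α at 0; solve each RREF row for its pivot's exponent:
  r0: exp(D) + (3)·1 = 0 ⇒ exp(D) = -3
  r1: exp(Q) + (-2)·1 = 0 ⇒ exp(Q) = 2
  r2: exp(W) + (1)·1 = 0 ⇒ exp(W) = -1
Π_5 = D^-3 · Q^2 · W^-1 · μ

["-3", "2", "-1", "0", "0", "0", "0", "1"]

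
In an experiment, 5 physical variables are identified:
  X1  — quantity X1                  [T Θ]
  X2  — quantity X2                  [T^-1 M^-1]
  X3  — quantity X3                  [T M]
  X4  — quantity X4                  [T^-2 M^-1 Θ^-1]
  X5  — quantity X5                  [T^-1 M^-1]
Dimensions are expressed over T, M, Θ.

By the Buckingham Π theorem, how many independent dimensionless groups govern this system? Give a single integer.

3

Dimensional matrix (T×M×Θ by X1×X2×X3×X4×X5):
  T: [ 1 -1  1 -2 -1]
  M: [ 0 -1  1 -1 -1]
  Θ: [ 1  0  0 -1  0]
Row reduction gives pivot columns X1,X2; rank = 2
5 vars − rank 2 = 3 Π groups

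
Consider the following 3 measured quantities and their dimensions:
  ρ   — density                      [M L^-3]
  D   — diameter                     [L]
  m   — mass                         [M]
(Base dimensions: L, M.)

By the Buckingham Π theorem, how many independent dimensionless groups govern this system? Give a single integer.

1

Exponent matrix [L,M] × [ρ,D,m]:
  L: [-3  1  0]
  M: [ 1  0  1]
Echelon form has 2 nonzero rows (pivots: ρ,D)
3 vars − rank 2 = 1 Π group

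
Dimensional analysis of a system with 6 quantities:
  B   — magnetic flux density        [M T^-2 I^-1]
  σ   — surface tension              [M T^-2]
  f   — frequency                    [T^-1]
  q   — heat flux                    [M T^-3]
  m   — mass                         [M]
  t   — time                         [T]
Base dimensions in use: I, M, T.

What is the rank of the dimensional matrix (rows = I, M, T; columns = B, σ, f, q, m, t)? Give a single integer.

3

Exponent matrix [I,M,T] × [B,σ,f,q,m,t]:
  I: [-1  0  0  0  0  0]
  M: [ 1  1  0  1  1  0]
  T: [-2 -2 -1 -3  0  1]
Row reduction gives pivot columns B,σ,f; rank = 3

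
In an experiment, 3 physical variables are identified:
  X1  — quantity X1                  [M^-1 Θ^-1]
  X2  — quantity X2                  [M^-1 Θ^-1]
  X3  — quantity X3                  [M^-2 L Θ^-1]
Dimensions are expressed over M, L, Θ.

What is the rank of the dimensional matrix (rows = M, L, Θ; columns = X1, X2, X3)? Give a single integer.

Exponent matrix [M,L,Θ] × [X1,X2,X3]:
  M: [-1 -1 -2]
  L: [ 0  0  1]
  Θ: [-1 -1 -1]
Echelon form has 2 nonzero rows (pivots: X1,X3)

2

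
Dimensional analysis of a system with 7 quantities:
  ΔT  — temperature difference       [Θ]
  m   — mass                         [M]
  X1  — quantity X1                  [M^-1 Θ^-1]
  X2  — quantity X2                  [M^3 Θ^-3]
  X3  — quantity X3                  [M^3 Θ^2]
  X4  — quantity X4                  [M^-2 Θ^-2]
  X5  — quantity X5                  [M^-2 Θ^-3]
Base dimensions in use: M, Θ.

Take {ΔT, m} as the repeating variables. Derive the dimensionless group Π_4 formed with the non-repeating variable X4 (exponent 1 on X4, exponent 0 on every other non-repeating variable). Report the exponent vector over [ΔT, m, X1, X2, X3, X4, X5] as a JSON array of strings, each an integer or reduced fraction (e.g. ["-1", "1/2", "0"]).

["2", "2", "0", "0", "0", "1", "0"]

Dimensional matrix (M×Θ by ΔT×m×X1×X2×X3×X4×X5):
  M: [ 0  1 -1  3  3 -2 -2]
  Θ: [ 1  0 -1 -3  2 -2 -3]
Echelon form has 2 nonzero rows (pivots: ΔT,m)
Pivot set = {ΔT,m}, free = {X1,X2,X3,X4,X5}
RREF:
  r0: [   1    0   -1   -3    2   -2   -3]
  r1: [   0    1   -1    3    3   -2   -2]
Fix exponent of X4 at 1, X1 at 0, X2 at 0, X3 at 0, X5 at 0; solve each RREF row for its pivot's exponent:
  r0: exp(ΔT) + (-2)·1 = 0 ⇒ exp(ΔT) = 2
  r1: exp(m) + (-2)·1 = 0 ⇒ exp(m) = 2
Π_4 = ΔT^2 · m^2 · X4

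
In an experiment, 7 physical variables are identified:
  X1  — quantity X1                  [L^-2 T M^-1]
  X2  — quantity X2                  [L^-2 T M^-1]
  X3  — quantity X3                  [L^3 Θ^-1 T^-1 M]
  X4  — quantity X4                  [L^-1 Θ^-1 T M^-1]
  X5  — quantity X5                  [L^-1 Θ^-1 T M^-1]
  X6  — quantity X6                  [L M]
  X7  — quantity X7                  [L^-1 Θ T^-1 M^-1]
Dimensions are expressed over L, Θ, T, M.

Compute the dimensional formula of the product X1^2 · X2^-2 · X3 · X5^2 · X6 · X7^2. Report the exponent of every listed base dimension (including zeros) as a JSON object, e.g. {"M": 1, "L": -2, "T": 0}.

{"L": 0, "Θ": -1, "T": -1, "M": -2}

Dimensional matrix (L×Θ×T×M by X1×X2×X3×X4×X5×X6×X7):
  L: [-2 -2  3 -1 -1  1 -1]
  Θ: [ 0  0 -1 -1 -1  0  1]
  T: [ 1  1 -1  1  1  0 -1]
  M: [-1 -1  1 -1 -1  1 -1]
  [L]: (2)·-2+(-2)·-2+(1)·3+(2)·-1+(1)·1+(2)·-1 = 0
  [Θ]: (2)·0+(-2)·0+(1)·-1+(2)·-1+(1)·0+(2)·1 = -1
  [T]: (2)·1+(-2)·1+(1)·-1+(2)·1+(1)·0+(2)·-1 = -1
  [M]: (2)·-1+(-2)·-1+(1)·1+(2)·-1+(1)·1+(2)·-1 = -2
⇒ Θ^-1 T^-1 M^-2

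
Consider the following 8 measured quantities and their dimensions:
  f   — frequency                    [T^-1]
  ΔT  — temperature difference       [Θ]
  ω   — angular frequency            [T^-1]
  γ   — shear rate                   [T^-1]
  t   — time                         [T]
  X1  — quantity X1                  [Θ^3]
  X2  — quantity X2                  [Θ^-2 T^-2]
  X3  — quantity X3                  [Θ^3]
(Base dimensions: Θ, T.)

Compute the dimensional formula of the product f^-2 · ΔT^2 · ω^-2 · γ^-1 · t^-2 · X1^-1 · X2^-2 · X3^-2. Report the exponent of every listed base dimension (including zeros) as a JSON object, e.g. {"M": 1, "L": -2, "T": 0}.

{"Θ": -3, "T": 7}

Write exponents as rows Θ,T / cols f,ΔT,ω,γ,t,X1,X2,X3:
  Θ: [ 0  1  0  0  0  3 -2  3]
  T: [-1  0 -1 -1  1  0 -2  0]
  [Θ]: (-2)·0+(2)·1+(-2)·0+(-1)·0+(-2)·0+(-1)·3+(-2)·-2+(-2)·3 = -3
  [T]: (-2)·-1+(2)·0+(-2)·-1+(-1)·-1+(-2)·1+(-1)·0+(-2)·-2+(-2)·0 = 7
⇒ Θ^-3 T^7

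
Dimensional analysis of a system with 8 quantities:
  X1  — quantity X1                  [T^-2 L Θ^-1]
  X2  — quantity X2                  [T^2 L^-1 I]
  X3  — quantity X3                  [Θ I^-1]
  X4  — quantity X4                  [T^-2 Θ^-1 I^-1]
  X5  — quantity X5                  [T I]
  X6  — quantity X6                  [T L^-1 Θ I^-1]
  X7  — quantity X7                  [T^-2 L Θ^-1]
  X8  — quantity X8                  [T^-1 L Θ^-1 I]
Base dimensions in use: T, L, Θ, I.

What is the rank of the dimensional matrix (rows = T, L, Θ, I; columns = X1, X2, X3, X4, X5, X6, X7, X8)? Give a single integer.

Exponent matrix [T,L,Θ,I] × [X1,X2,X3,X4,X5,X6,X7,X8]:
  T: [-2  2  0 -2  1  1 -2 -1]
  L: [ 1 -1  0  0  0 -1  1  1]
  Θ: [-1  0  1 -1  0  1 -1 -1]
  I: [ 0  1 -1 -1  1 -1  0  1]
Row reduction gives pivot columns X1,X2,X4; rank = 3

3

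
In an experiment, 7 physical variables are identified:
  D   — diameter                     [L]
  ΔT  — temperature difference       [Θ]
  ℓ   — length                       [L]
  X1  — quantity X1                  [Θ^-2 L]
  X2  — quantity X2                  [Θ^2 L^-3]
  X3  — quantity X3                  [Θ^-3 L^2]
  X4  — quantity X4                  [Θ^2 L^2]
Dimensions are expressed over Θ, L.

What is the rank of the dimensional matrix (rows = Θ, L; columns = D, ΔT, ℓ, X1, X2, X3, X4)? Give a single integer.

Write exponents as rows Θ,L / cols D,ΔT,ℓ,X1,X2,X3,X4:
  Θ: [ 0  1  0 -2  2 -3  2]
  L: [ 1  0  1  1 -3  2  2]
Row reduction gives pivot columns D,ΔT; rank = 2

2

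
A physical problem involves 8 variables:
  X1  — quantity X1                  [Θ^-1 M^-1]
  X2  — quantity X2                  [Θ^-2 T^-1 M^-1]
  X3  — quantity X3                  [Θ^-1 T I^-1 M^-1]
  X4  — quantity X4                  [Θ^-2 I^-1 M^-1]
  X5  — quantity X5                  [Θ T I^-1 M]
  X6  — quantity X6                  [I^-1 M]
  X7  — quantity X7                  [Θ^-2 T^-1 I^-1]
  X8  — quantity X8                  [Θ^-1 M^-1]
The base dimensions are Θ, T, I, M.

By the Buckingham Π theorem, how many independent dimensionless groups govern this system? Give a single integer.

Write exponents as rows Θ,T,I,M / cols X1,X2,X3,X4,X5,X6,X7,X8:
  Θ: [-1 -2 -1 -2  1  0 -2 -1]
  T: [ 0 -1  1  0  1  0 -1  0]
  I: [ 0  0 -1 -1 -1 -1 -1  0]
  M: [-1 -1 -1 -1  1  1  0 -1]
RREF → pivots at {X1,X2,X3} ⇒ r = 3
Π count = n − r = 8 − 3 = 5

5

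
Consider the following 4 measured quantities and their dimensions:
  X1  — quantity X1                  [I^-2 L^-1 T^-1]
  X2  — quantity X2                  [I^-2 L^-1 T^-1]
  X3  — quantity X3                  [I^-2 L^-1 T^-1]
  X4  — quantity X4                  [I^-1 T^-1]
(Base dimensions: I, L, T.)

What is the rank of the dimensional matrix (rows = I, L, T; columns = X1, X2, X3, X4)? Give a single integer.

2

Write exponents as rows I,L,T / cols X1,X2,X3,X4:
  I: [-2 -2 -2 -1]
  L: [-1 -1 -1  0]
  T: [-1 -1 -1 -1]
Echelon form has 2 nonzero rows (pivots: X1,X4)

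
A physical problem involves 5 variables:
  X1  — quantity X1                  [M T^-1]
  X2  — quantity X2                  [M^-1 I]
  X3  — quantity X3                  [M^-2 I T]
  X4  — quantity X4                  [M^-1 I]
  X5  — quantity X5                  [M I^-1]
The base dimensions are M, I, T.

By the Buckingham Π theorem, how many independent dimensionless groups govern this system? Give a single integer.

Write exponents as rows M,I,T / cols X1,X2,X3,X4,X5:
  M: [ 1 -1 -2 -1  1]
  I: [ 0  1  1  1 -1]
  T: [-1  0  1  0  0]
RREF → pivots at {X1,X2} ⇒ r = 2
n=5, r=2 ⇒ 3 dimensionless groups

3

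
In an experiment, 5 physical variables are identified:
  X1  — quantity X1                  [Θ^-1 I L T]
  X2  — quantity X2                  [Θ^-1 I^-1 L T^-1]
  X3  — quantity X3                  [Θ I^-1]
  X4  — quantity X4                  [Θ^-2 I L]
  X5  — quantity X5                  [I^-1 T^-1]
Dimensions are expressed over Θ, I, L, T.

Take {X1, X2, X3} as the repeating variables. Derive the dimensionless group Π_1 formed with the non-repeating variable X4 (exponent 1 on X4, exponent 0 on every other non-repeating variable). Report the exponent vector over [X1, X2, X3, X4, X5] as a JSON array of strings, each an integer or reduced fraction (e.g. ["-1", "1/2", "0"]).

Write exponents as rows Θ,I,L,T / cols X1,X2,X3,X4,X5:
  Θ: [-1 -1  1 -2  0]
  I: [ 1 -1 -1  1 -1]
  L: [ 1  1  0  1  0]
  T: [ 1 -1  0  0 -1]
RREF → pivots at {X1,X2,X3} ⇒ r = 3
Repeat: X1,X2,X3; free: X4,X5
RREF:
  r0: [   1    0    0  1/2 -1/2]
  r1: [   0    1    0  1/2  1/2]
  r2: [   0    0    1   -1    0]
  r3: [   0    0    0    0    0]
Fix exponent of X4 at 1, X5 at 0; solve each RREF row for its pivot's exponent:
  r0: exp(X1) + (1/2)·1 = 0 ⇒ exp(X1) = -1/2
  r1: exp(X2) + (1/2)·1 = 0 ⇒ exp(X2) = -1/2
  r2: exp(X3) + (-1)·1 = 0 ⇒ exp(X3) = 1
Π_1 = X1^(-1/2) · X2^(-1/2) · X3 · X4

["-1/2", "-1/2", "1", "1", "0"]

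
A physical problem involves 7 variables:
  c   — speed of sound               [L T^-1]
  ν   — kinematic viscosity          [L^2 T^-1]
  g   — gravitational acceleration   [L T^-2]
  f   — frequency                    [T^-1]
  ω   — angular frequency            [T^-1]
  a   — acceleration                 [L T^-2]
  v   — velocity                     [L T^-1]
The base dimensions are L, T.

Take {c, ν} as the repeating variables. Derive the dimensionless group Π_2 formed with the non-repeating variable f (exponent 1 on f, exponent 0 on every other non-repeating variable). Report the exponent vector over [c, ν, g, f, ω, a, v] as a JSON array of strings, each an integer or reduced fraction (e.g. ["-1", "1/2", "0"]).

Exponent matrix [L,T] × [c,ν,g,f,ω,a,v]:
  L: [ 1  2  1  0  0  1  1]
  T: [-1 -1 -2 -1 -1 -2 -1]
Echelon form has 2 nonzero rows (pivots: c,ν)
Pivot set = {c,ν}, free = {g,f,ω,a,v}
RREF:
  r0: [   1    0    3    2    2    3    1]
  r1: [   0    1   -1   -1   -1   -1    0]
Fix exponent of f at 1, g at 0, ω at 0, a at 0, v at 0; solve each RREF row for its pivot's exponent:
  r0: exp(c) + (2)·1 = 0 ⇒ exp(c) = -2
  r1: exp(ν) + (-1)·1 = 0 ⇒ exp(ν) = 1
Π_2 = c^-2 · ν · f

["-2", "1", "0", "1", "0", "0", "0"]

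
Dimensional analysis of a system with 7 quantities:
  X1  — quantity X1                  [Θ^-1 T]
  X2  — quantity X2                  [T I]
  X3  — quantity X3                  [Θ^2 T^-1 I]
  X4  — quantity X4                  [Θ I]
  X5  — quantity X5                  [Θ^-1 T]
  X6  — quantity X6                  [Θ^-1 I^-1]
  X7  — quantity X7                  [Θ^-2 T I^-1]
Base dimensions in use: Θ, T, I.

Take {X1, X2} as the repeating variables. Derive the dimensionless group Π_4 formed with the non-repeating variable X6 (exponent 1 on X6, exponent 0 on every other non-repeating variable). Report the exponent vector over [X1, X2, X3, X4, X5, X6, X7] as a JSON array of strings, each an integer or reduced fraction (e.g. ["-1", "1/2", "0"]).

Dimensional matrix (Θ×T×I by X1×X2×X3×X4×X5×X6×X7):
  Θ: [-1  0  2  1 -1 -1 -2]
  T: [ 1  1 -1  0  1  0  1]
  I: [ 0  1  1  1  0 -1 -1]
Echelon form has 2 nonzero rows (pivots: X1,X2)
Repeat: X1,X2; free: X3,X4,X5,X6,X7
RREF:
  r0: [   1    0   -2   -1    1    1    2]
  r1: [   0    1    1    1    0   -1   -1]
  r2: [   0    0    0    0    0    0    0]
Fix exponent of X6 at 1, X3 at 0, X4 at 0, X5 at 0, X7 at 0; solve each RREF row for its pivot's exponent:
  r0: exp(X1) + (1)·1 = 0 ⇒ exp(X1) = -1
  r1: exp(X2) + (-1)·1 = 0 ⇒ exp(X2) = 1
Π_4 = X1^-1 · X2 · X6

["-1", "1", "0", "0", "0", "1", "0"]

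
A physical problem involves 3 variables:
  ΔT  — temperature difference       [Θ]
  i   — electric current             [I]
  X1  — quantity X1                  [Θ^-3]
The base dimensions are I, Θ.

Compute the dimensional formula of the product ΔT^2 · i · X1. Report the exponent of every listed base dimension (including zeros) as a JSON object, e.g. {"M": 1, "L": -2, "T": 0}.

Exponent matrix [I,Θ] × [ΔT,i,X1]:
  I: [ 0  1  0]
  Θ: [ 1  0 -3]
  [I]: (2)·0+(1)·1+(1)·0 = 1
  [Θ]: (2)·1+(1)·0+(1)·-3 = -1
⇒ I Θ^-1

{"I": 1, "Θ": -1}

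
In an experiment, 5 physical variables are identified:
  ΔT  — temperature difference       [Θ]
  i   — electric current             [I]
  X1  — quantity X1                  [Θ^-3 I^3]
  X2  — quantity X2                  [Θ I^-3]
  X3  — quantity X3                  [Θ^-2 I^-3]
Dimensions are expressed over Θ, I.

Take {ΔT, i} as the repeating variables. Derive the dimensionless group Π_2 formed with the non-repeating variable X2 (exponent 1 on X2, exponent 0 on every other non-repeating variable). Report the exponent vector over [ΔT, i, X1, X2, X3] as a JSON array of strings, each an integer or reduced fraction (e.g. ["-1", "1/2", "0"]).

["-1", "3", "0", "1", "0"]

Dimensional matrix (Θ×I by ΔT×i×X1×X2×X3):
  Θ: [ 1  0 -3  1 -2]
  I: [ 0  1  3 -3 -3]
Echelon form has 2 nonzero rows (pivots: ΔT,i)
Repeat: ΔT,i; free: X1,X2,X3
RREF:
  r0: [   1    0   -3    1   -2]
  r1: [   0    1    3   -3   -3]
Fix exponent of X2 at 1, X1 at 0, X3 at 0; solve each RREF row for its pivot's exponent:
  r0: exp(ΔT) + (1)·1 = 0 ⇒ exp(ΔT) = -1
  r1: exp(i) + (-3)·1 = 0 ⇒ exp(i) = 3
Π_2 = ΔT^-1 · i^3 · X2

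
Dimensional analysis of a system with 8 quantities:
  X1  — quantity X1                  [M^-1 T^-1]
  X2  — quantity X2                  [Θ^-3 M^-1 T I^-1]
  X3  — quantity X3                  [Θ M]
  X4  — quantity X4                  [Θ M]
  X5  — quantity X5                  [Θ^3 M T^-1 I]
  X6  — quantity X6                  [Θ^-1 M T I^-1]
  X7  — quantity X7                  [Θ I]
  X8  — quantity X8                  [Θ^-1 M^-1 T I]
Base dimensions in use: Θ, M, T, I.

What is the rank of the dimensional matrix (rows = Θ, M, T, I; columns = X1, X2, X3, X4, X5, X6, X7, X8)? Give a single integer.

3

Dimensional matrix (Θ×M×T×I by X1×X2×X3×X4×X5×X6×X7×X8):
  Θ: [ 0 -3  1  1  3 -1  1 -1]
  M: [-1 -1  1  1  1  1  0 -1]
  T: [-1  1  0  0 -1  1  0  1]
  I: [ 0 -1  0  0  1 -1  1  1]
Row reduction gives pivot columns X1,X2,X3; rank = 3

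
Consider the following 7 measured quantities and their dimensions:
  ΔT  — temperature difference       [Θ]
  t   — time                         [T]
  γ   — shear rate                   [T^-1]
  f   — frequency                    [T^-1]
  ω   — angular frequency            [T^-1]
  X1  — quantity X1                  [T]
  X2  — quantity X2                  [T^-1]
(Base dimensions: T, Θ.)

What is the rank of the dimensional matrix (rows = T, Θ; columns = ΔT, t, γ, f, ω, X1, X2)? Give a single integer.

2

Write exponents as rows T,Θ / cols ΔT,t,γ,f,ω,X1,X2:
  T: [ 0  1 -1 -1 -1  1 -1]
  Θ: [ 1  0  0  0  0  0  0]
Row reduction gives pivot columns ΔT,t; rank = 2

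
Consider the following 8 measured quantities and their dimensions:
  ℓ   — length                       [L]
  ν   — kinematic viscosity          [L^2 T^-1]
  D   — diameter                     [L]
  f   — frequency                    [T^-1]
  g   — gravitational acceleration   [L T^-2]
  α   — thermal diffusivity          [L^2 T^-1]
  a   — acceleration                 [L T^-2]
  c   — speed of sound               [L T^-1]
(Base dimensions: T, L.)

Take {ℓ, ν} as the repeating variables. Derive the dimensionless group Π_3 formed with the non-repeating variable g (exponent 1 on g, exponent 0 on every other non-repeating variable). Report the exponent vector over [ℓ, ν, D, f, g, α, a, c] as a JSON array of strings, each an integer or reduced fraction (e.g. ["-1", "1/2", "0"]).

Exponent matrix [T,L] × [ℓ,ν,D,f,g,α,a,c]:
  T: [ 0 -1  0 -1 -2 -1 -2 -1]
  L: [ 1  2  1  0  1  2  1  1]
Row reduction gives pivot columns ℓ,ν; rank = 2
Repeat: ℓ,ν; free: D,f,g,α,a,c
RREF:
  r0: [   1    0    1   -2   -3    0   -3   -1]
  r1: [   0    1    0    1    2    1    2    1]
Fix exponent of g at 1, D at 0, f at 0, α at 0, a at 0, c at 0; solve each RREF row for its pivot's exponent:
  r0: exp(ℓ) + (-3)·1 = 0 ⇒ exp(ℓ) = 3
  r1: exp(ν) + (2)·1 = 0 ⇒ exp(ν) = -2
Π_3 = ℓ^3 · ν^-2 · g

["3", "-2", "0", "0", "1", "0", "0", "0"]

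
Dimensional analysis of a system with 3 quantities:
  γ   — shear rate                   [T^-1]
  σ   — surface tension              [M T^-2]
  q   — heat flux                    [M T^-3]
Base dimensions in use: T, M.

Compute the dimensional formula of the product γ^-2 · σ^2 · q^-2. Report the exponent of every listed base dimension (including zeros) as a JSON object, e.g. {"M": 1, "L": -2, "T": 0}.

{"T": 4, "M": 0}

Exponent matrix [T,M] × [γ,σ,q]:
  T: [-1 -2 -3]
  M: [ 0  1  1]
  [T]: (-2)·-1+(2)·-2+(-2)·-3 = 4
  [M]: (-2)·0+(2)·1+(-2)·1 = 0
⇒ T^4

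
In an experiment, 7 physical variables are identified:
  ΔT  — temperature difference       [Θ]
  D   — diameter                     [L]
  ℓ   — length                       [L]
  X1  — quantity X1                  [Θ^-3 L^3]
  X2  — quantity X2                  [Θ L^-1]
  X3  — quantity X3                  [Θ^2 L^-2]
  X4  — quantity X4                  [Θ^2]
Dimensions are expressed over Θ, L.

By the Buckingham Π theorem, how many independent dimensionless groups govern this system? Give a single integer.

Write exponents as rows Θ,L / cols ΔT,D,ℓ,X1,X2,X3,X4:
  Θ: [ 1  0  0 -3  1  2  2]
  L: [ 0  1  1  3 -1 -2  0]
Echelon form has 2 nonzero rows (pivots: ΔT,D)
Π count = n − r = 7 − 2 = 5

5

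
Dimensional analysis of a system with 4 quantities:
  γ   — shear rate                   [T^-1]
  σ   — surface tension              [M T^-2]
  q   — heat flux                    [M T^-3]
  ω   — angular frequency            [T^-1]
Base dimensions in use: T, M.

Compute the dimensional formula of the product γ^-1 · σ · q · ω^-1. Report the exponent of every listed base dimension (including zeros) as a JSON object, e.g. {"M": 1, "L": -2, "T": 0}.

Dimensional matrix (T×M by γ×σ×q×ω):
  T: [-1 -2 -3 -1]
  M: [ 0  1  1  0]
  [T]: (-1)·-1+(1)·-2+(1)·-3+(-1)·-1 = -3
  [M]: (-1)·0+(1)·1+(1)·1+(-1)·0 = 2
⇒ T^-3 M^2

{"T": -3, "M": 2}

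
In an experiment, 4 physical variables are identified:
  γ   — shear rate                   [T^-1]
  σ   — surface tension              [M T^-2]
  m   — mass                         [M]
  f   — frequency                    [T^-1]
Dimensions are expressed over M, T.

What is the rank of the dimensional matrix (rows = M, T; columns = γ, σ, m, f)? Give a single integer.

2

Exponent matrix [M,T] × [γ,σ,m,f]:
  M: [ 0  1  1  0]
  T: [-1 -2  0 -1]
Echelon form has 2 nonzero rows (pivots: γ,σ)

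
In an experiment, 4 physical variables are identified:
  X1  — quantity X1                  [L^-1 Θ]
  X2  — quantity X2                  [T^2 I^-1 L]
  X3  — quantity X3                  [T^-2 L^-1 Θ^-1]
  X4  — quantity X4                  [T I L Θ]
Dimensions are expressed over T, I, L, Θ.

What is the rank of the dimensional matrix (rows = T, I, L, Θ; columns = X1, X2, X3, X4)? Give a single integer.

3

Dimensional matrix (T×I×L×Θ by X1×X2×X3×X4):
  T: [ 0  2 -2  1]
  I: [ 0 -1  0  1]
  L: [-1  1 -1  1]
  Θ: [ 1  0 -1  1]
Echelon form has 3 nonzero rows (pivots: X1,X2,X3)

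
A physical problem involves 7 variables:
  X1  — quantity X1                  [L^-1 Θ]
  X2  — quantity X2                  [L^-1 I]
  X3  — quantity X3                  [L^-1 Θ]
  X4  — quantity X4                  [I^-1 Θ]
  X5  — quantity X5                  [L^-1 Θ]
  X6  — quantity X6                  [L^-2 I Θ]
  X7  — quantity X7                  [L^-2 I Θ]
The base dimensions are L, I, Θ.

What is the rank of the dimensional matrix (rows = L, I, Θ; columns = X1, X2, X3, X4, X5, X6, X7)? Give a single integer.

Write exponents as rows L,I,Θ / cols X1,X2,X3,X4,X5,X6,X7:
  L: [-1 -1 -1  0 -1 -2 -2]
  I: [ 0  1  0 -1  0  1  1]
  Θ: [ 1  0  1  1  1  1  1]
Echelon form has 2 nonzero rows (pivots: X1,X2)

2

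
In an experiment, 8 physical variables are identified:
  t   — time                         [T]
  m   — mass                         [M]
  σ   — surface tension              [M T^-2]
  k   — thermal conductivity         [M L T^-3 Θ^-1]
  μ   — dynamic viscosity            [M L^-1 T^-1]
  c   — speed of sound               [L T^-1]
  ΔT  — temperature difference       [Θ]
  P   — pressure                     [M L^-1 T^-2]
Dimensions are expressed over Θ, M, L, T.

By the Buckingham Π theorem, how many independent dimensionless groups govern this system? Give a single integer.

Write exponents as rows Θ,M,L,T / cols t,m,σ,k,μ,c,ΔT,P:
  Θ: [ 0  0  0 -1  0  0  1  0]
  M: [ 0  1  1  1  1  0  0  1]
  L: [ 0  0  0  1 -1  1  0 -1]
  T: [ 1  0 -2 -3 -1 -1  0 -2]
Row reduction gives pivot columns t,m,k,μ; rank = 4
n=8, r=4 ⇒ 4 dimensionless groups

4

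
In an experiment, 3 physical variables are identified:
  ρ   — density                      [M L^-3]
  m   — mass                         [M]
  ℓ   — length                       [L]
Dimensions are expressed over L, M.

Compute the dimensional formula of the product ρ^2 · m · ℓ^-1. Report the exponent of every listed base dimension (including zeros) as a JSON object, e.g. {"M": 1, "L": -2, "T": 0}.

{"L": -7, "M": 3}

Dimensional matrix (L×M by ρ×m×ℓ):
  L: [-3  0  1]
  M: [ 1  1  0]
  [L]: (2)·-3+(1)·0+(-1)·1 = -7
  [M]: (2)·1+(1)·1+(-1)·0 = 3
⇒ L^-7 M^3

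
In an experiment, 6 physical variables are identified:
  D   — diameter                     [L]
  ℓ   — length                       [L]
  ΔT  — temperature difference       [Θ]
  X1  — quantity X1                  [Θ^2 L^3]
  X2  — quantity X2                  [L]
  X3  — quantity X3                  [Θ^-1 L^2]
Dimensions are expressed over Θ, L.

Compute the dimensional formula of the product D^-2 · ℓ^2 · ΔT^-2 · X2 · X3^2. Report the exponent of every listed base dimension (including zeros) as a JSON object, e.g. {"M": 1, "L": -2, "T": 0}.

{"Θ": -4, "L": 5}

Dimensional matrix (Θ×L by D×ℓ×ΔT×X1×X2×X3):
  Θ: [ 0  0  1  2  0 -1]
  L: [ 1  1  0  3  1  2]
  [Θ]: (-2)·0+(2)·0+(-2)·1+(1)·0+(2)·-1 = -4
  [L]: (-2)·1+(2)·1+(-2)·0+(1)·1+(2)·2 = 5
⇒ Θ^-4 L^5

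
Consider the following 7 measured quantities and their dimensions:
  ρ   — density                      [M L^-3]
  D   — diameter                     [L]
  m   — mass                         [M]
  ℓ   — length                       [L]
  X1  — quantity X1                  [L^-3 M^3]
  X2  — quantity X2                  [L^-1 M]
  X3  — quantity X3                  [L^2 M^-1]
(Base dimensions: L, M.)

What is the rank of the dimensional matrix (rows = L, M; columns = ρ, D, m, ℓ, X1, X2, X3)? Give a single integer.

2

Write exponents as rows L,M / cols ρ,D,m,ℓ,X1,X2,X3:
  L: [-3  1  0  1 -3 -1  2]
  M: [ 1  0  1  0  3  1 -1]
Echelon form has 2 nonzero rows (pivots: ρ,D)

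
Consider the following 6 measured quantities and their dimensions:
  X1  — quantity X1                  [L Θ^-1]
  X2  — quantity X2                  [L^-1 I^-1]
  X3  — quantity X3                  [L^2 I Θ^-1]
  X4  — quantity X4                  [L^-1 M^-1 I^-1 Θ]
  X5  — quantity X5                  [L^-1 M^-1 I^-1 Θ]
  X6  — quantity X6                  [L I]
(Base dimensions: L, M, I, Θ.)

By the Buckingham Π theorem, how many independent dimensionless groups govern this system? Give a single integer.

3

Dimensional matrix (L×M×I×Θ by X1×X2×X3×X4×X5×X6):
  L: [ 1 -1  2 -1 -1  1]
  M: [ 0  0  0 -1 -1  0]
  I: [ 0 -1  1 -1 -1  1]
  Θ: [-1  0 -1  1  1  0]
Echelon form has 3 nonzero rows (pivots: X1,X2,X4)
n=6, r=3 ⇒ 3 dimensionless groups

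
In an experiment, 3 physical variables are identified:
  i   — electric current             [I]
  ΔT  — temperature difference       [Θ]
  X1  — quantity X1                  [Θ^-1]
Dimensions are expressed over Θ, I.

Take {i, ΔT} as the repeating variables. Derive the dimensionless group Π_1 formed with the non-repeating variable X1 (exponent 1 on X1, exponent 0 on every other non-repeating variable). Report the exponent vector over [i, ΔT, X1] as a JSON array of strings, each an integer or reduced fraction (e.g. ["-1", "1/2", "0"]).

["0", "1", "1"]

Dimensional matrix (Θ×I by i×ΔT×X1):
  Θ: [ 0  1 -1]
  I: [ 1  0  0]
Row reduction gives pivot columns i,ΔT; rank = 2
Pivot set = {i,ΔT}, free = {X1}
RREF:
  r0: [   1    0    0]
  r1: [   0    1   -1]
Fix exponent of X1 at 1; solve each RREF row for its pivot's exponent:
  r0: exp(i) + (0)·1 = 0 ⇒ exp(i) = 0
  r1: exp(ΔT) + (-1)·1 = 0 ⇒ exp(ΔT) = 1
Π_1 = ΔT · X1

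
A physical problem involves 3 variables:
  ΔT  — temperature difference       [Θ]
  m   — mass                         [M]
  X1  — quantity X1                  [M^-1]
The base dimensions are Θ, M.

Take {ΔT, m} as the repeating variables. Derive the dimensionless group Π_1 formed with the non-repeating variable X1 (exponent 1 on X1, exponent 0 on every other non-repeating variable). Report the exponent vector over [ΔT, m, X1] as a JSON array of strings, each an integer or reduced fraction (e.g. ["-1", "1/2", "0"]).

Exponent matrix [Θ,M] × [ΔT,m,X1]:
  Θ: [ 1  0  0]
  M: [ 0  1 -1]
RREF → pivots at {ΔT,m} ⇒ r = 2
Pivot set = {ΔT,m}, free = {X1}
RREF:
  r0: [   1    0    0]
  r1: [   0    1   -1]
Fix exponent of X1 at 1; solve each RREF row for its pivot's exponent:
  r0: exp(ΔT) + (0)·1 = 0 ⇒ exp(ΔT) = 0
  r1: exp(m) + (-1)·1 = 0 ⇒ exp(m) = 1
Π_1 = m · X1

["0", "1", "1"]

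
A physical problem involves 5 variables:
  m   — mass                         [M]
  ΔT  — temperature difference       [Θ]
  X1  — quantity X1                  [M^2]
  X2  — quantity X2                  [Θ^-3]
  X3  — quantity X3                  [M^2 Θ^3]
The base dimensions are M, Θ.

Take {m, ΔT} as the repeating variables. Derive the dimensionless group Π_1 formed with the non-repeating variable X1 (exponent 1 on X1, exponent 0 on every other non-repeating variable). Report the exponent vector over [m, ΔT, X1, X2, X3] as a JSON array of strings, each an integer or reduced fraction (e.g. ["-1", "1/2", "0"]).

["-2", "0", "1", "0", "0"]

Dimensional matrix (M×Θ by m×ΔT×X1×X2×X3):
  M: [ 1  0  2  0  2]
  Θ: [ 0  1  0 -3  3]
Row reduction gives pivot columns m,ΔT; rank = 2
Pivot set = {m,ΔT}, free = {X1,X2,X3}
RREF:
  r0: [   1    0    2    0    2]
  r1: [   0    1    0   -3    3]
Fix exponent of X1 at 1, X2 at 0, X3 at 0; solve each RREF row for its pivot's exponent:
  r0: exp(m) + (2)·1 = 0 ⇒ exp(m) = -2
  r1: exp(ΔT) + (0)·1 = 0 ⇒ exp(ΔT) = 0
Π_1 = m^-2 · X1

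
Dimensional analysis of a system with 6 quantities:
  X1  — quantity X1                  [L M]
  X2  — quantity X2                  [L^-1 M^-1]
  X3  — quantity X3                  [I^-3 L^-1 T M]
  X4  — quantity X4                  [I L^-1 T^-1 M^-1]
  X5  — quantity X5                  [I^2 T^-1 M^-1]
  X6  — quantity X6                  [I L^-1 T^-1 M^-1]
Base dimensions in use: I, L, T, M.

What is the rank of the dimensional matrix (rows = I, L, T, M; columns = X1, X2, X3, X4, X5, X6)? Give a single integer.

Dimensional matrix (I×L×T×M by X1×X2×X3×X4×X5×X6):
  I: [ 0  0 -3  1  2  1]
  L: [ 1 -1 -1 -1  0 -1]
  T: [ 0  0  1 -1 -1 -1]
  M: [ 1 -1  1 -1 -1 -1]
Row reduction gives pivot columns X1,X3,X4; rank = 3

3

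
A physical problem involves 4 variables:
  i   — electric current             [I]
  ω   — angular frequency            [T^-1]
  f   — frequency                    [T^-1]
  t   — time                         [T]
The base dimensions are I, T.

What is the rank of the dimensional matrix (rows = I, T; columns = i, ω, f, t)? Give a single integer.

2

Dimensional matrix (I×T by i×ω×f×t):
  I: [ 1  0  0  0]
  T: [ 0 -1 -1  1]
Row reduction gives pivot columns i,ω; rank = 2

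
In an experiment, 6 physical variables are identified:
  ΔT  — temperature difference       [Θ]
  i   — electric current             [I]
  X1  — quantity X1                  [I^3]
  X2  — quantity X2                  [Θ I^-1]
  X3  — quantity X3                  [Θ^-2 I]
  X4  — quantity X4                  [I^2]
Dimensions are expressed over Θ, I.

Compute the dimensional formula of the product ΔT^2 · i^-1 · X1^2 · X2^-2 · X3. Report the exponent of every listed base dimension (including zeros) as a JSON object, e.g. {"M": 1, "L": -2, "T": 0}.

{"Θ": -2, "I": 8}

Write exponents as rows Θ,I / cols ΔT,i,X1,X2,X3,X4:
  Θ: [ 1  0  0  1 -2  0]
  I: [ 0  1  3 -1  1  2]
  [Θ]: (2)·1+(-1)·0+(2)·0+(-2)·1+(1)·-2 = -2
  [I]: (2)·0+(-1)·1+(2)·3+(-2)·-1+(1)·1 = 8
⇒ Θ^-2 I^8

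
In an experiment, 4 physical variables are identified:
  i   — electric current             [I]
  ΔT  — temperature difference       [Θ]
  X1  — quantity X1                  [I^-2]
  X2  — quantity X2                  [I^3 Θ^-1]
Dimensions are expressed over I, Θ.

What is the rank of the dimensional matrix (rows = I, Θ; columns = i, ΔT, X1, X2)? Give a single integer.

Exponent matrix [I,Θ] × [i,ΔT,X1,X2]:
  I: [ 1  0 -2  3]
  Θ: [ 0  1  0 -1]
Row reduction gives pivot columns i,ΔT; rank = 2

2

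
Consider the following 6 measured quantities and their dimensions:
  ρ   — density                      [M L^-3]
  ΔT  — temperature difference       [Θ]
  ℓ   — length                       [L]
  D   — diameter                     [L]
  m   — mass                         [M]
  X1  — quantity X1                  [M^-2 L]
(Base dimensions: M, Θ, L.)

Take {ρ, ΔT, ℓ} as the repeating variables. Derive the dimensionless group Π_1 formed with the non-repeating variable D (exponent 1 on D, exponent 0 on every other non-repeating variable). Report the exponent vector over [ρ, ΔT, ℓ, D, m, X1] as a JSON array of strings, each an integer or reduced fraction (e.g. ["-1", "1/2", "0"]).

["0", "0", "-1", "1", "0", "0"]

Dimensional matrix (M×Θ×L by ρ×ΔT×ℓ×D×m×X1):
  M: [ 1  0  0  0  1 -2]
  Θ: [ 0  1  0  0  0  0]
  L: [-3  0  1  1  0  1]
RREF → pivots at {ρ,ΔT,ℓ} ⇒ r = 3
Repeat: ρ,ΔT,ℓ; free: D,m,X1
RREF:
  r0: [   1    0    0    0    1   -2]
  r1: [   0    1    0    0    0    0]
  r2: [   0    0    1    1    3   -5]
Fix exponent of D at 1, m at 0, X1 at 0; solve each RREF row for its pivot's exponent:
  r0: exp(ρ) + (0)·1 = 0 ⇒ exp(ρ) = 0
  r1: exp(ΔT) + (0)·1 = 0 ⇒ exp(ΔT) = 0
  r2: exp(ℓ) + (1)·1 = 0 ⇒ exp(ℓ) = -1
Π_1 = ℓ^-1 · D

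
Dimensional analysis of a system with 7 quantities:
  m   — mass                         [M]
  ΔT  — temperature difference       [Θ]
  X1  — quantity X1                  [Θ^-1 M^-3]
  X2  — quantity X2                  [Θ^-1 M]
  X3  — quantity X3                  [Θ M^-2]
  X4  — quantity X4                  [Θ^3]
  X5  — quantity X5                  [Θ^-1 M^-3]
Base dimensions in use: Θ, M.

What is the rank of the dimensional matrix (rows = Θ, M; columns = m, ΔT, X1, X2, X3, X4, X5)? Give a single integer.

2

Exponent matrix [Θ,M] × [m,ΔT,X1,X2,X3,X4,X5]:
  Θ: [ 0  1 -1 -1  1  3 -1]
  M: [ 1  0 -3  1 -2  0 -3]
RREF → pivots at {m,ΔT} ⇒ r = 2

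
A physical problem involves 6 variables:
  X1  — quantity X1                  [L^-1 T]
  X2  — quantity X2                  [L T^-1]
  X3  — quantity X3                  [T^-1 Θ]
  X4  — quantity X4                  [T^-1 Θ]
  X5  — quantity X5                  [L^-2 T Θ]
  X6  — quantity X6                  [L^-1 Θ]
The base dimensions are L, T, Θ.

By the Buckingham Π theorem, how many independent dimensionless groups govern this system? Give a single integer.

4

Write exponents as rows L,T,Θ / cols X1,X2,X3,X4,X5,X6:
  L: [-1  1  0  0 -2 -1]
  T: [ 1 -1 -1 -1  1  0]
  Θ: [ 0  0  1  1  1  1]
Row reduction gives pivot columns X1,X3; rank = 2
6 vars − rank 2 = 4 Π groups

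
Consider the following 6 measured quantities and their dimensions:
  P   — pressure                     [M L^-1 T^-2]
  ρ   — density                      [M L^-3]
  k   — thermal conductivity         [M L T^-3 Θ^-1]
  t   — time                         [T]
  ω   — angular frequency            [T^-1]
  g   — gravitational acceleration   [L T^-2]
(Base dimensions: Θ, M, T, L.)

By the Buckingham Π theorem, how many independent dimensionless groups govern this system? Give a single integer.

2

Exponent matrix [Θ,M,T,L] × [P,ρ,k,t,ω,g]:
  Θ: [ 0  0 -1  0  0  0]
  M: [ 1  1  1  0  0  0]
  T: [-2  0 -3  1 -1 -2]
  L: [-1 -3  1  0  0  1]
Echelon form has 4 nonzero rows (pivots: P,ρ,k,t)
Π count = n − r = 6 − 4 = 2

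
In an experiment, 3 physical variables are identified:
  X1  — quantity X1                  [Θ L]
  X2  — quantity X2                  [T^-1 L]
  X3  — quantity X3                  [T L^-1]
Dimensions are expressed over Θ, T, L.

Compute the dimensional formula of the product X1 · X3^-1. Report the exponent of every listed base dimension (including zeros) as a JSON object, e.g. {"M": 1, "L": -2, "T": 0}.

{"Θ": 1, "T": -1, "L": 2}

Dimensional matrix (Θ×T×L by X1×X2×X3):
  Θ: [ 1  0  0]
  T: [ 0 -1  1]
  L: [ 1  1 -1]
  [Θ]: (1)·1+(-1)·0 = 1
  [T]: (1)·0+(-1)·1 = -1
  [L]: (1)·1+(-1)·-1 = 2
⇒ Θ T^-1 L^2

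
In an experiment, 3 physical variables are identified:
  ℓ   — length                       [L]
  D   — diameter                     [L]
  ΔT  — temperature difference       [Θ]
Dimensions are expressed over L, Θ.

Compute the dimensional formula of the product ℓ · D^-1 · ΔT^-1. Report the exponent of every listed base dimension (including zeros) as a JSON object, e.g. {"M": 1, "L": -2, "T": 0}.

{"L": 0, "Θ": -1}

Exponent matrix [L,Θ] × [ℓ,D,ΔT]:
  L: [ 1  1  0]
  Θ: [ 0  0  1]
  [L]: (1)·1+(-1)·1+(-1)·0 = 0
  [Θ]: (1)·0+(-1)·0+(-1)·1 = -1
⇒ Θ^-1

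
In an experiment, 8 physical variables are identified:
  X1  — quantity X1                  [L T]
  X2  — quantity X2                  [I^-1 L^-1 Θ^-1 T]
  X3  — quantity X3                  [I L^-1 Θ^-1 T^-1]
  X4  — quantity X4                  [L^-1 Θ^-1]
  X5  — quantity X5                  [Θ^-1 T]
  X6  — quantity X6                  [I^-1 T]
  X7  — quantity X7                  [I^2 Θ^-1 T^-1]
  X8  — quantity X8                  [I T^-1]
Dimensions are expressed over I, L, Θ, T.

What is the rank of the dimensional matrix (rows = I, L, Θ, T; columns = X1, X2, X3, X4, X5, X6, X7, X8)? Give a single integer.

Exponent matrix [I,L,Θ,T] × [X1,X2,X3,X4,X5,X6,X7,X8]:
  I: [ 0 -1  1  0  0 -1  2  1]
  L: [ 1 -1 -1 -1  0  0  0  0]
  Θ: [ 0 -1 -1 -1 -1  0 -1  0]
  T: [ 1  1 -1  0  1  1 -1 -1]
RREF → pivots at {X1,X2,X3} ⇒ r = 3

3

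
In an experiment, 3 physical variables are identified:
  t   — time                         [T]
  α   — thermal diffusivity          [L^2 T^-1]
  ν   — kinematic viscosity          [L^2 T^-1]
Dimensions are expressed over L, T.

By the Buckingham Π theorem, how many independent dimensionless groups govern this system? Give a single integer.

Dimensional matrix (L×T by t×α×ν):
  L: [ 0  2  2]
  T: [ 1 -1 -1]
Row reduction gives pivot columns t,α; rank = 2
n=3, r=2 ⇒ 1 dimensionless group

1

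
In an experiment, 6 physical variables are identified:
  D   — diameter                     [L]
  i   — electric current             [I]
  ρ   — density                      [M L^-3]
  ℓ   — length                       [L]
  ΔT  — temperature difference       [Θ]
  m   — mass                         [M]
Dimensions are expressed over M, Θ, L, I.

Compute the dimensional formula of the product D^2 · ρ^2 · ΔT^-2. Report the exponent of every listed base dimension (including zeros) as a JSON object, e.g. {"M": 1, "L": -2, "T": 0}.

Dimensional matrix (M×Θ×L×I by D×i×ρ×ℓ×ΔT×m):
  M: [ 0  0  1  0  0  1]
  Θ: [ 0  0  0  0  1  0]
  L: [ 1  0 -3  1  0  0]
  I: [ 0  1  0  0  0  0]
  [M]: (2)·0+(2)·1+(-2)·0 = 2
  [Θ]: (2)·0+(2)·0+(-2)·1 = -2
  [L]: (2)·1+(2)·-3+(-2)·0 = -4
  [I]: (2)·0+(2)·0+(-2)·0 = 0
⇒ M^2 Θ^-2 L^-4

{"M": 2, "Θ": -2, "L": -4, "I": 0}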